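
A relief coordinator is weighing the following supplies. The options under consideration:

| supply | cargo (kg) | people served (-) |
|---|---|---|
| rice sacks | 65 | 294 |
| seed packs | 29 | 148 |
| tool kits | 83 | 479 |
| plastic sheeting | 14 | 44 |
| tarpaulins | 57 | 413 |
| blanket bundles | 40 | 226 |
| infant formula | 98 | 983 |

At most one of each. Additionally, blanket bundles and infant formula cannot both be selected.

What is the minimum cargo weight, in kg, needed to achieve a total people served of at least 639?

Minimise kg subject to total people served ≥ 639.
tarpaulins + blanket bundles: 639 people served at 97 kg.
Any bundle with less than 97 kg falls short of 639.

97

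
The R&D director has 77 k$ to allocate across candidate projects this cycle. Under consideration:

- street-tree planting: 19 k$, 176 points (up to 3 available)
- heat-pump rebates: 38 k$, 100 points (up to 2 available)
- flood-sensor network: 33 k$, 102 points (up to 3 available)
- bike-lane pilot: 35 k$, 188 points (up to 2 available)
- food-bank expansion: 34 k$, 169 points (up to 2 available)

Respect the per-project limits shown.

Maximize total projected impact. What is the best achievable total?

Taking the top-ratio projects first gives 3×street-tree planting for 528 (57 k$).
Replace street-tree planting with bike-lane pilot: the trade gains 12 net, giving 540 at 73 k$.
The spare 4 k$ is too small for any remaining project, and no exchange beats 540.

540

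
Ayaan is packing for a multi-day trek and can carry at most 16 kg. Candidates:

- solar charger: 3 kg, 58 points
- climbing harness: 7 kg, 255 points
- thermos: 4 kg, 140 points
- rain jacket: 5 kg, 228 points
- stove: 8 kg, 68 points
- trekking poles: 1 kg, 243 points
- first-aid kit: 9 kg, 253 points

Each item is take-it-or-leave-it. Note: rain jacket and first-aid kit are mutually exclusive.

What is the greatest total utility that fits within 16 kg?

By utility per kg: trekking poles 243.00, rain jacket 45.60, climbing harness 36.43, thermos 35.00 lead.
Taking solar charger + climbing harness + rain jacket + trekking poles: 16 kg used, 784 in utility.
Nothing else feasible within 16 kg beats 784.

784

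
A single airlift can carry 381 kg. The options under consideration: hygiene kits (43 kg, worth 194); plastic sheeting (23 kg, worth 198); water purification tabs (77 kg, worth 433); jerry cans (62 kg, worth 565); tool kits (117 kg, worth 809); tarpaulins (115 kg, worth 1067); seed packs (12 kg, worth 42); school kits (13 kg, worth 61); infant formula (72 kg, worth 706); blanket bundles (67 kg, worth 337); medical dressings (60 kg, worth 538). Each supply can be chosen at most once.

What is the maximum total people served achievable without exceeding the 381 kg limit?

3268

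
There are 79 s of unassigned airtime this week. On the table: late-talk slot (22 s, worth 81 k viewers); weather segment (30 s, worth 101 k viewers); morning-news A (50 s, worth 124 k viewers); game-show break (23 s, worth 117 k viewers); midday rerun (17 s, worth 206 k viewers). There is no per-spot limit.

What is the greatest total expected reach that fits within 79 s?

4×midday rerun uses 68 of the 79 s and totals 824.
Nothing else within 79 s beats 824.

824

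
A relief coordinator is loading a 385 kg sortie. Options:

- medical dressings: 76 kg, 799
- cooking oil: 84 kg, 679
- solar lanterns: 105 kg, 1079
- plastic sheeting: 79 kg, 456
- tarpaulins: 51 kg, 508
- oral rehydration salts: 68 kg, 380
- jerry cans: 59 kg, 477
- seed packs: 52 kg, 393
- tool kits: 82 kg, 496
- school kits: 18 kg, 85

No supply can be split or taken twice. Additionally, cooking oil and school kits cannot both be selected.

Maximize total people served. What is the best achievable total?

3542

Best packing: medical dressings + cooking oil + solar lanterns + tarpaulins + jerry cans — 375 kg, 3542 total.
No other feasible combination exceeds 3542.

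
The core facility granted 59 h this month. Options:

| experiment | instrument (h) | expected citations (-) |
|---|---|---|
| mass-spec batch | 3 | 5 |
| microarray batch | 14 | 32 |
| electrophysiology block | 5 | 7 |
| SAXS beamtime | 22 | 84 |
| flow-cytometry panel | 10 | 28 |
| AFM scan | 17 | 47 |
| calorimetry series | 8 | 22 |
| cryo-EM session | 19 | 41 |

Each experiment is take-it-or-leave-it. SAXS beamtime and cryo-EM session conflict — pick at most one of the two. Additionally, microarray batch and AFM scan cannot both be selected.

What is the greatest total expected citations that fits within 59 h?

Taking SAXS beamtime + flow-cytometry panel + AFM scan + calorimetry series: 57 h used, 181 in expected citations.
The spare 2 h is too small for any remaining experiment, and no feasible exchange beats 181.

181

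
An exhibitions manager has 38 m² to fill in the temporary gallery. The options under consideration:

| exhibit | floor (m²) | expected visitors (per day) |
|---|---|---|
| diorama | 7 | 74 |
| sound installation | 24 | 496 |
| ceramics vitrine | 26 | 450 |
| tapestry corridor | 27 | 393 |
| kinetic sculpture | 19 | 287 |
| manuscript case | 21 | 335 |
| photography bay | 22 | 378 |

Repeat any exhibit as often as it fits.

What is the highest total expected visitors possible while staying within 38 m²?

Best packing: 2×diorama + sound installation — 38 m², 644 total.
No other feasible combination exceeds 644.

644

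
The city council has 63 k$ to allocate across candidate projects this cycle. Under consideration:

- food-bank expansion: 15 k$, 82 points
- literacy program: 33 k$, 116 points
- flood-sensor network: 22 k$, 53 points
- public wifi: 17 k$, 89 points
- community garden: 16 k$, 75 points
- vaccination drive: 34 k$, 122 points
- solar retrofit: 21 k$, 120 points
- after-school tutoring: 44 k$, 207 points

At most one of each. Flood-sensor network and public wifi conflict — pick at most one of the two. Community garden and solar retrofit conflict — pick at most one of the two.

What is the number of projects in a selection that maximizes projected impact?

2

Optimal total is 296.
For example public wifi + after-school tutoring achieves it, using 61 k$.
All optima have 2 projects.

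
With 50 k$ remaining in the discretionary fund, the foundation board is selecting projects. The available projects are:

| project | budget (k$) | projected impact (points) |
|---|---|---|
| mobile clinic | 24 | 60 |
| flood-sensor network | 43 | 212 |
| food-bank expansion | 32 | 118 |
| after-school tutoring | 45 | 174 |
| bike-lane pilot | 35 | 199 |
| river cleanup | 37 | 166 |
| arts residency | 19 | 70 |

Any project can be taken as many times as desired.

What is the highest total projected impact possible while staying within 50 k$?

212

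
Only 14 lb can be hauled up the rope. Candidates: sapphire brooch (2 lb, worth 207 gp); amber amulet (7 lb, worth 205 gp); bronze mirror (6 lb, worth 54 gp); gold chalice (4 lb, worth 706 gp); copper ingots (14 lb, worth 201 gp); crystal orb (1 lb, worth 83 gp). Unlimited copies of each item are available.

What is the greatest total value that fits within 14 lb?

2325

The ratio ordering already packs tightly: sapphire brooch + 3×gold chalice, 14 lb, 2325.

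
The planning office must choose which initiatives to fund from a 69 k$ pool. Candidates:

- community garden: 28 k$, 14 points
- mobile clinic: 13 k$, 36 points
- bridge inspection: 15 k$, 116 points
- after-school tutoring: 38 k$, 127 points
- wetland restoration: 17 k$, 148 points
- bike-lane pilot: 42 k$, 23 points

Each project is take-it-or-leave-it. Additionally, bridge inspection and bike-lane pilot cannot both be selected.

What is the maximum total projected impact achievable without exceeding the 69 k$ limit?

311

Filling by ratio: mobile clinic + bridge inspection + wetland restoration for 300, with 24 k$ left unused.
Dropping bridge inspection frees 15 k$; slotting in after-school tutoring (38 k$) lifts the total to 311 at 68 k$.
An exhaustive check of the 64 subsets confirms 311.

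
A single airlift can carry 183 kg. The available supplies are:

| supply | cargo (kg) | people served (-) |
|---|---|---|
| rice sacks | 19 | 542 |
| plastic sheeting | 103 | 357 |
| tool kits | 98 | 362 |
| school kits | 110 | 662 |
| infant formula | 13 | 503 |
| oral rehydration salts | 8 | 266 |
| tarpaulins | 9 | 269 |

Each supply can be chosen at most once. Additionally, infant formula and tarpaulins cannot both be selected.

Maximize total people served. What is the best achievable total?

1973

Best packing: rice sacks + school kits + infant formula + oral rehydration salts — 150 kg, 1973 total.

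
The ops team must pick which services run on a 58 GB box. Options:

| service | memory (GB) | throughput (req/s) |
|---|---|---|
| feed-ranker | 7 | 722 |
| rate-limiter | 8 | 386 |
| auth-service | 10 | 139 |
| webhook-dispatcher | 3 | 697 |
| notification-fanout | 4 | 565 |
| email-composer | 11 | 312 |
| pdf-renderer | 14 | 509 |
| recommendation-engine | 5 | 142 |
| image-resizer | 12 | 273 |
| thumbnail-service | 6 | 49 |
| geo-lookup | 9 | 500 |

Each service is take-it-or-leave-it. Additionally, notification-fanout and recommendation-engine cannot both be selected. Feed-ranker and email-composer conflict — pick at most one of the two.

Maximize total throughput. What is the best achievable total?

3652

Density check — webhook-dispatcher 232.33, notification-fanout 141.25, feed-ranker 103.14 are the best per GB.
Taking feed-ranker + rate-limiter + webhook-dispatcher + notification-fanout + pdf-renderer + image-resizer + geo-lookup: 57 GB used, 3652 in throughput.
Next best is feed-ranker + rate-limiter + auth-service + webhook-dispatcher + notification-fanout + pdf-renderer + geo-lookup at 3518 (55 GB) — short by 134.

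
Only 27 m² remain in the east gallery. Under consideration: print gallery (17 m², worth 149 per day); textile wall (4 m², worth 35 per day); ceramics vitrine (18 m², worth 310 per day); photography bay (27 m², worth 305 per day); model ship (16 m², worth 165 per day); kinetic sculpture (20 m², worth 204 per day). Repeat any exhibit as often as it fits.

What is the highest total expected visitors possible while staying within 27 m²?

The ratio ordering already packs tightly: 2×textile wall + ceramics vitrine, 26 m², 380.
The spare 1 m² is too small for any remaining exhibit, and no exchange beats 380.

380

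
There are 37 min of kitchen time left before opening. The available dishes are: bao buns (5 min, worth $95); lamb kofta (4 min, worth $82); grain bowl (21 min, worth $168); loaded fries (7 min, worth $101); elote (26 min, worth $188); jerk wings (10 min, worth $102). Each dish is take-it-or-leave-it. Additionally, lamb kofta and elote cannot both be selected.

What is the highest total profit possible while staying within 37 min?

446

Greedy by ratio would take bao buns + lamb kofta + loaded fries + jerk wings: 26 min used, total 380.
Replace jerk wings with grain bowl: the trade gains 66 net, giving 446 at 37 min.
Next best is bao buns + lamb kofta + loaded fries + jerk wings at 380 (26 min) — short by 66.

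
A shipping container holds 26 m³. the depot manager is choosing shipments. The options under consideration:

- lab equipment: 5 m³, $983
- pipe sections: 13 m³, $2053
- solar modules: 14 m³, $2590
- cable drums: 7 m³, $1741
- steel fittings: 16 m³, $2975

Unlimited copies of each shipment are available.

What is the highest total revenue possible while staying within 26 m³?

6206

The ratio ordering already packs tightly: lab equipment + 3×cable drums, 26 m³, 6206.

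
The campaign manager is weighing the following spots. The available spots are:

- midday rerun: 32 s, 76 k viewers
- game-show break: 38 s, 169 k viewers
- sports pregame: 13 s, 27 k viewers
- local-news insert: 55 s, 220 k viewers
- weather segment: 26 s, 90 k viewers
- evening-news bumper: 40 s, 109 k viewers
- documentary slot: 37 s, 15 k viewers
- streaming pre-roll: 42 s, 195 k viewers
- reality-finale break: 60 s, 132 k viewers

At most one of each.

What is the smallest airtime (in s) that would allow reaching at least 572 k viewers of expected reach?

135

Look for the lowest-airtime combination reaching 572.
game-show break + local-news insert + streaming pre-roll reaches 584 using 135 s.
Any bundle with less than 135 s falls short of 572.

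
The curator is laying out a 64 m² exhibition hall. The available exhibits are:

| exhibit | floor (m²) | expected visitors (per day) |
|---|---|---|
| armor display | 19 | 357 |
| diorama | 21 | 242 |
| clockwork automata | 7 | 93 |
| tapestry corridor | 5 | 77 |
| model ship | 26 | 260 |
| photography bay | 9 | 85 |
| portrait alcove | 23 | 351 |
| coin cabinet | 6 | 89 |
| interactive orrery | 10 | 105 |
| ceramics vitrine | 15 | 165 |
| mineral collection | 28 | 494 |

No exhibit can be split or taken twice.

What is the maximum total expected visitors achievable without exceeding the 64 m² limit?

A density-first pass picks armor display + tapestry corridor + coin cabinet + mineral collection — 1017 at 58 m².
The 11 m² tied up in tapestry corridor and coin cabinet is better spent on clockwork automata + interactive orrery — total rises to 1049 (64 m²).
An exhaustive check of the 2048 subsets confirms 1049.

1049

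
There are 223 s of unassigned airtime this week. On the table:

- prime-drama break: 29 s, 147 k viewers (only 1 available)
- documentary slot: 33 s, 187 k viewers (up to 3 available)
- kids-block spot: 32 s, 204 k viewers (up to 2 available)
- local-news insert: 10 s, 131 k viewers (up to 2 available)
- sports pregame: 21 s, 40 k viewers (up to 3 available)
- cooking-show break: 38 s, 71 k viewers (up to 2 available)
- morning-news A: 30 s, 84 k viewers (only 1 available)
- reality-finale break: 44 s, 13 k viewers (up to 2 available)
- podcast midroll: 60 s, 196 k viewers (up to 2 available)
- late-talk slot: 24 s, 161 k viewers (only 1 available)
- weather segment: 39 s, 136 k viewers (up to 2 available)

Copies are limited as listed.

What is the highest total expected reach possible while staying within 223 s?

Best packing: 3×documentary slot + 2×kids-block spot + 2×local-news insert + late-talk slot — 207 s, 1392 total.

1392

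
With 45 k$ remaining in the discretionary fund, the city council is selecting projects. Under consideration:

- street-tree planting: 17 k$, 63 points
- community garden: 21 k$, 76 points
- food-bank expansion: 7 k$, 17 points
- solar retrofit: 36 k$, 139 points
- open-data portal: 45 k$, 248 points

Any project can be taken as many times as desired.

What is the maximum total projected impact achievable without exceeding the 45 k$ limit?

The ratio ordering already packs tightly: open-data portal, 45 k$, 248.
No other feasible combination exceeds 248.

248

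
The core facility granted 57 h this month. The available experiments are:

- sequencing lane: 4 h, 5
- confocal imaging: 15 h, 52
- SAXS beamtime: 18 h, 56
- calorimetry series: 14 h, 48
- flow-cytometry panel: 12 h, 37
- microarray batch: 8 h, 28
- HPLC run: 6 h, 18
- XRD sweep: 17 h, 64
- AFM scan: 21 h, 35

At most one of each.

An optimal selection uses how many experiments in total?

Best achievable expected citations is 196.
One optimal bundle: SAXS beamtime + calorimetry series + microarray batch + XRD sweep (57 h).
Every optimal selection uses 4 experiments.

4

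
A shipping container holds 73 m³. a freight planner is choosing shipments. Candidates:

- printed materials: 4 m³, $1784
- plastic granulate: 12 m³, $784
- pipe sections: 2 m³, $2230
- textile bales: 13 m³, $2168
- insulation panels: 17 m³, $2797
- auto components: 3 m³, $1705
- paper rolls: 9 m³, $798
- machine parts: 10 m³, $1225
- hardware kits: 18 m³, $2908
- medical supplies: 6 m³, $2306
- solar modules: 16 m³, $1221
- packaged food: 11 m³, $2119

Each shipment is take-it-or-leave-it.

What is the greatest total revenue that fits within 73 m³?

17123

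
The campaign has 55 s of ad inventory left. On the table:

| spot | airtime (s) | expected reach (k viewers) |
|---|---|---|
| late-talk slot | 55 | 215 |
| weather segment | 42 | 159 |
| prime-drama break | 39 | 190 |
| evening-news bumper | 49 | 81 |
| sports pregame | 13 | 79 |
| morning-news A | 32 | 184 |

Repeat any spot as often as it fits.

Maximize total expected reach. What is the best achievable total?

316

Best packing: 4×sports pregame — 52 s, 316 total.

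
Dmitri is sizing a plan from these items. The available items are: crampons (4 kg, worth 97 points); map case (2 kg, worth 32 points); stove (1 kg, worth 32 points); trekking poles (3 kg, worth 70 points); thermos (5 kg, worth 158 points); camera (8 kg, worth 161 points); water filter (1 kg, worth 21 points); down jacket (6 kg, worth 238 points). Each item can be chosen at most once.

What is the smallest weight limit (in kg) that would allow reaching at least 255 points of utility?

Look for the lowest-weight combination reaching 255.
stove + down jacket: 270 utility at 7 kg.
Any bundle with less than 7 kg falls short of 255.

7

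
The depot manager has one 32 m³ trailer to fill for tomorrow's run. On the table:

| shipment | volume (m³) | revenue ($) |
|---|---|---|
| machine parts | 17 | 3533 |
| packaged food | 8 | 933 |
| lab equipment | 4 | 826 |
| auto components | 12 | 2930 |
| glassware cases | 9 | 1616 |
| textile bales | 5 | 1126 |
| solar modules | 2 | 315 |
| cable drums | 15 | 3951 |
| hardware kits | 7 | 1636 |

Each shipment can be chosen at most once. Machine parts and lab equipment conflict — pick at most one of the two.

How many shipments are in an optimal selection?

3

Best achievable revenue is 8007.
For example auto components + textile bales + cable drums achieves it, using 32 m³.
Every optimal selection uses 3 shipments.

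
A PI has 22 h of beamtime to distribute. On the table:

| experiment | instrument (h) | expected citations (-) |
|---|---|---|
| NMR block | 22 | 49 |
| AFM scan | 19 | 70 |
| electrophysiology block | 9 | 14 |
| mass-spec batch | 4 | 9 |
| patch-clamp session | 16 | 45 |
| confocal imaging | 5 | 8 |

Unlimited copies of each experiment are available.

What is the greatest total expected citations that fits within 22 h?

Best packing: AFM scan — 19 h, 70 total.

70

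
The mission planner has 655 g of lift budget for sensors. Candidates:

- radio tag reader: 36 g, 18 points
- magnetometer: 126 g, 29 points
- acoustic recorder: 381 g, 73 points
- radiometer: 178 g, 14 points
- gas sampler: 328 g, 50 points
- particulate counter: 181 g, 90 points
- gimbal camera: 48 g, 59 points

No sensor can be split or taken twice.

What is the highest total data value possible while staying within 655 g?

A density-first pass picks radio tag reader + magnetometer + radiometer + particulate counter + gimbal camera — 210 at 569 g.
Dropping magnetometer and radiometer frees 304 g; slotting in acoustic recorder (381 g) lifts the total to 240 at 646 g.
The spare 9 g is too small for any remaining sensor, and no exchange beats 240.

240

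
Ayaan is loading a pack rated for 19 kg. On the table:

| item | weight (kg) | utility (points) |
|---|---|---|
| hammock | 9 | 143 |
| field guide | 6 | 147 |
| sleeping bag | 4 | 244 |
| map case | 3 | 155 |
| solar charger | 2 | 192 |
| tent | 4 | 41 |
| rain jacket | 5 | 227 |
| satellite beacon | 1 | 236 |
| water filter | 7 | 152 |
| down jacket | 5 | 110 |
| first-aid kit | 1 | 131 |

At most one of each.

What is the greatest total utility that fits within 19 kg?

1185

Best packing: sleeping bag + map case + solar charger + rain jacket + satellite beacon + first-aid kit — 16 kg, 1185 total.
Nothing else within 19 kg beats 1185.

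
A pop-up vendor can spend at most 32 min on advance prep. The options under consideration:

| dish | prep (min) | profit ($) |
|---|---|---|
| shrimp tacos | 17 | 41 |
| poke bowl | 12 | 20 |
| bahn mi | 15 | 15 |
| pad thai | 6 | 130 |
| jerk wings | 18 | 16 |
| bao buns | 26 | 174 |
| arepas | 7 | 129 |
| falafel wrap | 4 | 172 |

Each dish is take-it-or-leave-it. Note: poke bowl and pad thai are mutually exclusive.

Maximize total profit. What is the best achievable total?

446

By profit per min: falafel wrap 43.00, pad thai 21.67, arepas 18.43 lead.
Bahn mi + pad thai + arepas + falafel wrap uses 32 of the 32 min and totals 446.
That's the maximum — no feasible swap from here does better than 446.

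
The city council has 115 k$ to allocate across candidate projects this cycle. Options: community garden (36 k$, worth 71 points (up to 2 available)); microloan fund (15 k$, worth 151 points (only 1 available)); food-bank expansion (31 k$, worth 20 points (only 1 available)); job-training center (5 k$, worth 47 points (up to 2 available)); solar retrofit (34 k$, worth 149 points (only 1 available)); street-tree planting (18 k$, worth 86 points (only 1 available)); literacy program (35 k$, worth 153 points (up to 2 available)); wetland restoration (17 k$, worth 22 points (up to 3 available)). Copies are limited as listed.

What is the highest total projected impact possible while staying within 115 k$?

637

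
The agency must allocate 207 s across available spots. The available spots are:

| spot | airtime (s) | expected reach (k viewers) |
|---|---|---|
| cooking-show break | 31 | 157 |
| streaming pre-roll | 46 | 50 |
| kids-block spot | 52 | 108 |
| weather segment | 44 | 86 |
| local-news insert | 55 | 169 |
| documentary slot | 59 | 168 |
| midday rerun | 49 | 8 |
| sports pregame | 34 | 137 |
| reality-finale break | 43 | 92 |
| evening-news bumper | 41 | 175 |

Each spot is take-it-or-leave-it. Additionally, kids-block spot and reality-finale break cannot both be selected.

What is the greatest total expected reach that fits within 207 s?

Cooking-show break + local-news insert + sports pregame + reality-finale break + evening-news bumper uses 204 of the 207 s and totals 730.

730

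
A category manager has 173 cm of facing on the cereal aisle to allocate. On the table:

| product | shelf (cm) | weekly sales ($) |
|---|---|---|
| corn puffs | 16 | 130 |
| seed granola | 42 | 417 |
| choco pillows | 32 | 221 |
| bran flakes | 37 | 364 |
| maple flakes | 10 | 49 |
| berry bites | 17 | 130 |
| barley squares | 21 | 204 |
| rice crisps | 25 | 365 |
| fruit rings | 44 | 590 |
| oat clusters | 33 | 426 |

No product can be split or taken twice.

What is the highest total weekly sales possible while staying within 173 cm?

2005

Ranking by ratio (weekly sales/cm): rice crisps 14.60, fruit rings 13.41, oat clusters 12.91, seed granola 9.93.
Greedy by ratio would take seed granola + barley squares + rice crisps + fruit rings + oat clusters: 165 cm used, total 2002.
Using the slack differently, corn puffs + bran flakes + berry bites + rice crisps + fruit rings + oat clusters comes to 2005 at 172 cm.
Every other selection either busts 173 cm or fails to beat 2005.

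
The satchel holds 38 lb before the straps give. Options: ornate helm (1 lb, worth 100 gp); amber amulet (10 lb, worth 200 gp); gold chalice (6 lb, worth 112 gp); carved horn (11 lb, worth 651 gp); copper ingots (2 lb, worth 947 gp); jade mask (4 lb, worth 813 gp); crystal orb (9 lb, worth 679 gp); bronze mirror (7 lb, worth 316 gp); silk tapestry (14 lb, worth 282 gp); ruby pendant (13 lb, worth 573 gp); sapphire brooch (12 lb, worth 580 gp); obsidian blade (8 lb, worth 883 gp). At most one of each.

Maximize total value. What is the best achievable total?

4073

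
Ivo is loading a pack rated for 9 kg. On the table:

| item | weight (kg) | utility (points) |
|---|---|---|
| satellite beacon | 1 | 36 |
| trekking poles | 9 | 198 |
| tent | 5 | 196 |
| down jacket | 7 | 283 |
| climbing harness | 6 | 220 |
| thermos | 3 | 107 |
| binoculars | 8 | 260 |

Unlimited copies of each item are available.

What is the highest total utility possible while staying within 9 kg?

Best packing: 2×satellite beacon + down jacket — 9 kg, 355 total.
Nothing else within 9 kg beats 355.

355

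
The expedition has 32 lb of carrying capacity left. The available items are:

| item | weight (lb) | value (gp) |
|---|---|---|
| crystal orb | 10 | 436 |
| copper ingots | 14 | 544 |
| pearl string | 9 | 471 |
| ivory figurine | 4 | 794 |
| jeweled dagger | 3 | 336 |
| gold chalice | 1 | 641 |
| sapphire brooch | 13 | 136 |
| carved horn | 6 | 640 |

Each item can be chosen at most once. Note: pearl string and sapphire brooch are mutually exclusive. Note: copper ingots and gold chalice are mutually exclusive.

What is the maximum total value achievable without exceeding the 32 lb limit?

2982

Filling by ratio: pearl string + ivory figurine + jeweled dagger + gold chalice + carved horn for 2882, with 9 lb left unused.
Replace jeweled dagger with crystal orb: the trade gains 100 net, giving 2982 at 30 lb.
The closest alternative, pearl string + ivory figurine + jeweled dagger + gold chalice + carved horn, reaches only 2882.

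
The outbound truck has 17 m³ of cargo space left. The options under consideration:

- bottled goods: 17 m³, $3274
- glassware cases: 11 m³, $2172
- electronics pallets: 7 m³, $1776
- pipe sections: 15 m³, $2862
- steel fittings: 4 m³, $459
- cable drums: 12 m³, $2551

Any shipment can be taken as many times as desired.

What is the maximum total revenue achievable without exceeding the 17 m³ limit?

By revenue per m³: electronics pallets 253.71, cable drums 212.58, glassware cases 197.45 lead.
Taking 2×electronics pallets: 14 m³ used, 3552 in revenue.
Every other selection either busts 17 m³ or fails to beat 3552.

3552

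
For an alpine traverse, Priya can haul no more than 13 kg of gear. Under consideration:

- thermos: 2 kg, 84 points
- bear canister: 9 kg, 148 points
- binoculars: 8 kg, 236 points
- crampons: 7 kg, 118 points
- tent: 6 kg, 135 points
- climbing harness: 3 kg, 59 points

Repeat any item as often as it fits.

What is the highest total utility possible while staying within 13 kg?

Ranking by ratio (utility/kg): thermos 42.00, binoculars 29.50, tent 22.50, climbing harness 19.67.
6×thermos uses 12 of the 13 kg and totals 504.

504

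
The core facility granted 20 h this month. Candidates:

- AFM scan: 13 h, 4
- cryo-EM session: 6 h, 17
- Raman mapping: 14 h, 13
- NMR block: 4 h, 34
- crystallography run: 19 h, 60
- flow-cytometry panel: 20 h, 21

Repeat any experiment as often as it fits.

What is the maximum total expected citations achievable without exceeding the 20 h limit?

170

By expected citations per h: NMR block 8.50, crystallography run 3.16, cryo-EM session 2.83, flow-cytometry panel 1.05 lead.
5×NMR block uses 20 of the 20 h and totals 170.
That's the maximum — no swap from here does better than 170.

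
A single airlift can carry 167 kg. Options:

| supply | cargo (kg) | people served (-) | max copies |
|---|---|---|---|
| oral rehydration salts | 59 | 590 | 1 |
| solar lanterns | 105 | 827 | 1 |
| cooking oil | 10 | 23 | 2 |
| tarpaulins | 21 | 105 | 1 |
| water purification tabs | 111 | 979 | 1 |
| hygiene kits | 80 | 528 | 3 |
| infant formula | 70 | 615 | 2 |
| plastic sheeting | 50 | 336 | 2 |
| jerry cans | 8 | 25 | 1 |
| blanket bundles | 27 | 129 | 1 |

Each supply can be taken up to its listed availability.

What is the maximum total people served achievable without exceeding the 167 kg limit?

1417

By people served per kg: oral rehydration salts 10.00, water purification tabs 8.82, infant formula 8.79 lead.
A density-first pass picks oral rehydration salts + tarpaulins + infant formula + jerry cans — 1335 at 158 kg.
Dropping tarpaulins and infant formula and jerry cans frees 99 kg; slotting in solar lanterns (105 kg) lifts the total to 1417 at 164 kg.
No other feasible combination exceeds 1417.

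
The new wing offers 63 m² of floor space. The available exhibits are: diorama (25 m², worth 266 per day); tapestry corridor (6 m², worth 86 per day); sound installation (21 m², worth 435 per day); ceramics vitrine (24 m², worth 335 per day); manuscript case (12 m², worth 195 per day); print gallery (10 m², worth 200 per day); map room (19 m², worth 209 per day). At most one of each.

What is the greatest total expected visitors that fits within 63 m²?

1056

Ranking by ratio (expected visitors/m²): sound installation 20.71, print gallery 20.00, manuscript case 16.25, tapestry corridor 14.33.
A density-first pass picks tapestry corridor + sound installation + manuscript case + print gallery — 916 at 49 m².
Dropping manuscript case frees 12 m²; slotting in ceramics vitrine (24 m²) lifts the total to 1056 at 61 m².
The spare 2 m² is too small for any remaining exhibit, and no exchange beats 1056.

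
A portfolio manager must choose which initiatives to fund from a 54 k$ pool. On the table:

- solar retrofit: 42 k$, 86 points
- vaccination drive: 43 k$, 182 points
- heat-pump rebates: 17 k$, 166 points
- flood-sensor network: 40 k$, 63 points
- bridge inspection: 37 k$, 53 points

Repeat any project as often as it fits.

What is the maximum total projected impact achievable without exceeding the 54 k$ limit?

498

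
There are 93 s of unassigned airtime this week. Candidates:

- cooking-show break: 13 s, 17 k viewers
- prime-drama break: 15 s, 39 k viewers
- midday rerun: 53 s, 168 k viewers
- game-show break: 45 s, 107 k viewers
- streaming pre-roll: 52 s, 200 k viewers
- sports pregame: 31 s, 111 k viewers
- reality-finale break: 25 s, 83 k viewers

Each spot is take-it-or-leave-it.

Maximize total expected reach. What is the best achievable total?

Ranking by ratio (expected reach/s): streaming pre-roll 3.85, sports pregame 3.58, reality-finale break 3.32, midday rerun 3.17.
The ratio heuristic lands on streaming pre-roll + sports pregame (311) but leaves 10 s idle.
Dropping sports pregame frees 31 s; slotting in prime-drama break + reality-finale break (40 s) lifts the total to 322 at 92 s.

322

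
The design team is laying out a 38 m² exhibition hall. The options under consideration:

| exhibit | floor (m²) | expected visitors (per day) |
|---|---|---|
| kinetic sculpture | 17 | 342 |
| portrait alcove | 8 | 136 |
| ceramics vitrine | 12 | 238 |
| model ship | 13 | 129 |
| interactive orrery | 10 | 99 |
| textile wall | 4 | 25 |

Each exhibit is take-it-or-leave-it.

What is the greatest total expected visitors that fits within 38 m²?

716

Best packing: kinetic sculpture + portrait alcove + ceramics vitrine — 37 m², 716 total.
The spare 1 m² is too small for any remaining exhibit, and no exchange beats 716.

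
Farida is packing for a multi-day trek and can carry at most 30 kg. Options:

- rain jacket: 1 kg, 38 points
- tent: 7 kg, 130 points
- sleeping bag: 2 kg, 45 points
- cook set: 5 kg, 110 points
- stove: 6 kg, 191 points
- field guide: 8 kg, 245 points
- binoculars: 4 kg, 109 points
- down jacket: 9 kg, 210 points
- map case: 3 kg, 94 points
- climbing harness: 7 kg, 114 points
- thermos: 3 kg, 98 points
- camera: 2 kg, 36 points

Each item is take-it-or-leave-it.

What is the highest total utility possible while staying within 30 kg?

A density-first pass picks rain jacket + sleeping bag + stove + field guide + binoculars + map case + thermos + camera — 856 at 29 kg.
Dropping sleeping bag and camera frees 4 kg; slotting in cook set (5 kg) lifts the total to 885 at 30 kg.
Every other selection either busts 30 kg or fails to beat 885.

885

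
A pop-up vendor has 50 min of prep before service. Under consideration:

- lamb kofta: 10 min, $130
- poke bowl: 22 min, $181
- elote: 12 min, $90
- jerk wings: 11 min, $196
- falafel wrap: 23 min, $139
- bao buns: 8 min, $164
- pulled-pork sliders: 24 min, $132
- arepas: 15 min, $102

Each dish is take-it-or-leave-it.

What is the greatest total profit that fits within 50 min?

592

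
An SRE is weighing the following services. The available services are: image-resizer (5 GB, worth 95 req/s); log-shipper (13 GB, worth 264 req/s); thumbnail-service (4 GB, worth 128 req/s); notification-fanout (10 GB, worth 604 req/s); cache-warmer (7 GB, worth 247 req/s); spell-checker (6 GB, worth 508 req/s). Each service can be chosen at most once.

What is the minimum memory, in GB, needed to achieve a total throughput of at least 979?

16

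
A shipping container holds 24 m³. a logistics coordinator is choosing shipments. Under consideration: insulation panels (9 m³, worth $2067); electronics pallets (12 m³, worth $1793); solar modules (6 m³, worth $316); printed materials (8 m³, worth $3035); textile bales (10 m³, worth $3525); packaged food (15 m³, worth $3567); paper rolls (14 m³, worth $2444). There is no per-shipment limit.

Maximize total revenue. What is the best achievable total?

Best packing: 3×printed materials — 24 m³, 9105 total.

9105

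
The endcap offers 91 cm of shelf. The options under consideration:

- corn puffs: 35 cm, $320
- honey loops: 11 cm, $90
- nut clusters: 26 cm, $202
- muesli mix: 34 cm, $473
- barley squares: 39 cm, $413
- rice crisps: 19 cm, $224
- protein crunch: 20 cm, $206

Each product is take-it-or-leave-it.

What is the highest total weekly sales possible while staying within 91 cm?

1017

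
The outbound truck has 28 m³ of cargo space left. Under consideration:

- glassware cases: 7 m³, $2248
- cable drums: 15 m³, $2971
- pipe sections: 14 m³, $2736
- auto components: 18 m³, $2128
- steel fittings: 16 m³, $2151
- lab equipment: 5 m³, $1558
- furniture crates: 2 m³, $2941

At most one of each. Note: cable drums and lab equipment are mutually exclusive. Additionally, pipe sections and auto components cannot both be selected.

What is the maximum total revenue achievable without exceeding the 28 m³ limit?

Glassware cases + pipe sections + lab equipment + furniture crates uses 28 of the 28 m³ and totals 9483.
Every other selection either busts 28 m³ or breaks a pairing rule or fails to beat 9483.

9483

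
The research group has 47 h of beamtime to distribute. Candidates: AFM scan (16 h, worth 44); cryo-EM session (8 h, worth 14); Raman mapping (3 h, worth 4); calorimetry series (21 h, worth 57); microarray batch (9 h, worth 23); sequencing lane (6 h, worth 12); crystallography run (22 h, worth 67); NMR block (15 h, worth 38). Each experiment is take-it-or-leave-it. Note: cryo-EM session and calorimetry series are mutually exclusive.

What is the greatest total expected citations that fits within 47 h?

134

Taking AFM scan + microarray batch + crystallography run: 47 h used, 134 in expected citations.
Next best is Raman mapping + calorimetry series + crystallography run at 128 (46 h) — short by 6.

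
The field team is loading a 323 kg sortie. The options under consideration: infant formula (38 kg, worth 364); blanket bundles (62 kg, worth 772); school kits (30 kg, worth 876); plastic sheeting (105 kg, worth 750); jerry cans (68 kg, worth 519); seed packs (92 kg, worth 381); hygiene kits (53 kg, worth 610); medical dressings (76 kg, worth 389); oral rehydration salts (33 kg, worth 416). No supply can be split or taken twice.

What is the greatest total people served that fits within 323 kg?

The ratio heuristic lands on infant formula + blanket bundles + school kits + jerry cans + hygiene kits + oral rehydration salts (3557) but leaves 39 kg idle.
Dropping jerry cans frees 68 kg; slotting in plastic sheeting (105 kg) lifts the total to 3788 at 321 kg.

3788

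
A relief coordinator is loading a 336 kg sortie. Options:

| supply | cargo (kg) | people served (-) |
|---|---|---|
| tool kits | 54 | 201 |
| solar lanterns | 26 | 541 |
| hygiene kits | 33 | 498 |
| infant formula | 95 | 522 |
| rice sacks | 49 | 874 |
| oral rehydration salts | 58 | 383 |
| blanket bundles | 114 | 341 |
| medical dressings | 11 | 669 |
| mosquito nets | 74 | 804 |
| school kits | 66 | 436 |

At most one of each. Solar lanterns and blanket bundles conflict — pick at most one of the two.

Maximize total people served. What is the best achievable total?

4205

The ratio ordering already packs tightly: solar lanterns + hygiene kits + rice sacks + oral rehydration salts + medical dressings + mosquito nets + school kits, 317 kg, 4205.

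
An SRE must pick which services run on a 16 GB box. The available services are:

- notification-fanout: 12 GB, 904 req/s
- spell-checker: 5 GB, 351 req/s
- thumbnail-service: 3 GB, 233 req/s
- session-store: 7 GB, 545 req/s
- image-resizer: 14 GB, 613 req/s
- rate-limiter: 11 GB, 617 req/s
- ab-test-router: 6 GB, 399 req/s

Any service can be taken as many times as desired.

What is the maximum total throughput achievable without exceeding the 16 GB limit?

1244

Taking the top-ratio services first gives 2×session-store for 1090 (14 GB).
Replace session-store with 3×thumbnail-service: the trade gains 154 net, giving 1244 at 16 GB.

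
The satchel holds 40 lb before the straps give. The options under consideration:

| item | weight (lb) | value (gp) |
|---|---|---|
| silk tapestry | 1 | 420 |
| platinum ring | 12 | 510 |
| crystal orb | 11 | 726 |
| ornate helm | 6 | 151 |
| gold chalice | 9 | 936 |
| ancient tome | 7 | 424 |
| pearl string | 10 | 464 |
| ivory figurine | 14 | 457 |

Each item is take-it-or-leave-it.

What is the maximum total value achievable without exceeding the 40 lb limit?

3016

A density-first pass picks silk tapestry + crystal orb + gold chalice + ancient tome + pearl string — 2970 at 38 lb.
Dropping pearl string frees 10 lb; slotting in platinum ring (12 lb) lifts the total to 3016 at 40 lb.
Next best is silk tapestry + crystal orb + gold chalice + ancient tome + pearl string at 2970 (38 lb) — short by 46.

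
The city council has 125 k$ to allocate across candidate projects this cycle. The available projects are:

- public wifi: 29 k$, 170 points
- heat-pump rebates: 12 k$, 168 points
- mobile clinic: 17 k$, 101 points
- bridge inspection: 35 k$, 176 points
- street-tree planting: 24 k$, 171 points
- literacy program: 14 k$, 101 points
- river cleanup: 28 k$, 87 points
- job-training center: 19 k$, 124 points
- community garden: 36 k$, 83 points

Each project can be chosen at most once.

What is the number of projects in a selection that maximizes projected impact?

6

Best achievable projected impact is 841.
heat-pump rebates + mobile clinic + bridge inspection + street-tree planting + literacy program + job-training center hits 841 at 121 k$.
Any selection reaching 841 contains exactly 6 projects.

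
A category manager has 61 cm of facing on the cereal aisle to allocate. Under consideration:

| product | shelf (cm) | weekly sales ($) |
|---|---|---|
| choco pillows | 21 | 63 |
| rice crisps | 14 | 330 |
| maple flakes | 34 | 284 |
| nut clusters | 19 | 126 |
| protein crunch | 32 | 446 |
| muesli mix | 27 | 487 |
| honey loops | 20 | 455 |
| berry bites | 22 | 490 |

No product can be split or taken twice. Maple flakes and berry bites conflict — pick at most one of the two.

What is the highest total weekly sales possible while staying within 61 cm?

1275

Rice crisps + honey loops + berry bites uses 56 of the 61 cm and totals 1275.
The closest alternative, rice crisps + muesli mix + honey loops, reaches only 1272.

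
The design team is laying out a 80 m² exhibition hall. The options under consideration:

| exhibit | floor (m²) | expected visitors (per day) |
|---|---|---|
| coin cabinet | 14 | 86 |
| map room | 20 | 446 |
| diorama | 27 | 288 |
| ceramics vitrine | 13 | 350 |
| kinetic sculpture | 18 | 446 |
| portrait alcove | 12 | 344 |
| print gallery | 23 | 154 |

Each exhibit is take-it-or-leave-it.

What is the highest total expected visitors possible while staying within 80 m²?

1672

Coin cabinet + map room + ceramics vitrine + kinetic sculpture + portrait alcove uses 77 of the 80 m² and totals 1672.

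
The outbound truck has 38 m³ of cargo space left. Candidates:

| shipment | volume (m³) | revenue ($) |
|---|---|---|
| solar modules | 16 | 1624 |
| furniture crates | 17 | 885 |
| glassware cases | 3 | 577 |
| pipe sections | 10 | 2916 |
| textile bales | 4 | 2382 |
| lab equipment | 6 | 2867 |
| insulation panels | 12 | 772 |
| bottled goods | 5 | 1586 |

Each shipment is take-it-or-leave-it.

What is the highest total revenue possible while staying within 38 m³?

A density-first pass picks glassware cases + pipe sections + textile bales + lab equipment + bottled goods — 10328 at 28 m³.
Replace glassware cases with insulation panels: the trade gains 195 net, giving 10523 at 37 m³.
Runner-up glassware cases + pipe sections + textile bales + lab equipment + bottled goods tops out at 10328.

10523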